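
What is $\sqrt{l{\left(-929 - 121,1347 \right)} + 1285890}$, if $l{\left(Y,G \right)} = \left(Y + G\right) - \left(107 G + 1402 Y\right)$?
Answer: $3 \sqrt{290462} \approx 1616.8$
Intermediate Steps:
$l{\left(Y,G \right)} = - 1401 Y - 106 G$ ($l{\left(Y,G \right)} = \left(G + Y\right) - \left(107 G + 1402 Y\right) = - 1401 Y - 106 G$)
$\sqrt{l{\left(-929 - 121,1347 \right)} + 1285890} = \sqrt{\left(- 1401 \left(-929 - 121\right) - 142782\right) + 1285890} = \sqrt{\left(\left(-1401\right) \left(-1050\right) - 142782\right) + 1285890} = \sqrt{\left(1471050 - 142782\right) + 1285890} = \sqrt{1328268 + 1285890} = \sqrt{2614158} = 3 \sqrt{290462}$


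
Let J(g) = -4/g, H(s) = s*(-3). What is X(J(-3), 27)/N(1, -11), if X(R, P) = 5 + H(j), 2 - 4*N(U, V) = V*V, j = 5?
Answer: 40/119 ≈ 0.33613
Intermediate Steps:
H(s) = -3*s
N(U, V) = ½ - V²/4 (N(U, V) = ½ - V*V/4 = ½ - V²/4)
X(R, P) = -10 (X(R, P) = 5 - 3*5 = 5 - 15 = -10)
X(J(-3), 27)/N(1, -11) = -10/(½ - ¼*(-11)²) = -10/(½ - ¼*121) = -10/(½ - 121/4) = -10/(-119/4) = -10*(-4/119) = 40/119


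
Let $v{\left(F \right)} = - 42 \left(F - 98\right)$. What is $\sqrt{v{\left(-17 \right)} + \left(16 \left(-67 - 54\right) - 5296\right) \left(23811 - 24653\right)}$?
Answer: $\sqrt{6094174} \approx 2468.6$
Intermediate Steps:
$v{\left(F \right)} = 4116 - 42 F$ ($v{\left(F \right)} = - 42 \left(-98 + F\right) = 4116 - 42 F$)
$\sqrt{v{\left(-17 \right)} + \left(16 \left(-67 - 54\right) - 5296\right) \left(23811 - 24653\right)} = \sqrt{\left(4116 - -714\right) + \left(16 \left(-67 - 54\right) - 5296\right) \left(23811 - 24653\right)} = \sqrt{\left(4116 + 714\right) + \left(16 \left(-121\right) - 5296\right) \left(-842\right)} = \sqrt{4830 + \left(-1936 - 5296\right) \left(-842\right)} = \sqrt{4830 - -6089344} = \sqrt{4830 + 6089344} = \sqrt{6094174}$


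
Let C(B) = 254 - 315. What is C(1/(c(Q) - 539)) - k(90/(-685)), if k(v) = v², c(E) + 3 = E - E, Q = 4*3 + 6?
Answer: -1145233/18769 ≈ -61.017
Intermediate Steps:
Q = 18 (Q = 12 + 6 = 18)
c(E) = -3 (c(E) = -3 + (E - E) = -3 + 0 = -3)
C(B) = -61
C(1/(c(Q) - 539)) - k(90/(-685)) = -61 - (90/(-685))² = -61 - (90*(-1/685))² = -61 - (-18/137)² = -61 - 1*324/18769 = -61 - 324/18769 = -1145233/18769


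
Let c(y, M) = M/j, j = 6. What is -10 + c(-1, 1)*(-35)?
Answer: -95/6 ≈ -15.833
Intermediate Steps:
c(y, M) = M/6
-10 + c(-1, 1)*(-35) = -10 + ((⅙)*1)*(-35) = -10 + (⅙)*(-35) = -10 - 35/6 = -95/6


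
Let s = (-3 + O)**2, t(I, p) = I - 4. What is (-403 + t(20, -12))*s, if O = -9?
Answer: -55728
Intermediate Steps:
t(I, p) = -4 + I
s = 144 (s = (-3 - 9)**2 = (-12)**2 = 144)
(-403 + t(20, -12))*s = (-403 + (-4 + 20))*144 = (-403 + 16)*144 = -387*144 = -55728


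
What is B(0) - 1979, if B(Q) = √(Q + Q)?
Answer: -1979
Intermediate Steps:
B(Q) = √2*√Q (B(Q) = √(2*Q) = √2*√Q)
B(0) - 1979 = √2*√0 - 1979 = √2*0 - 1979 = 0 - 1979 = -1979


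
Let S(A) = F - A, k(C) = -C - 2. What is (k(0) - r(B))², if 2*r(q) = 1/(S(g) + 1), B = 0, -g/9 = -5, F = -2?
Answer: 33489/8464 ≈ 3.9566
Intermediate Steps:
g = 45 (g = -9*(-5) = 45)
k(C) = -2 - C
S(A) = -2 - A
r(q) = -1/92 (r(q) = 1/(2*((-2 - 1*45) + 1)) = 1/(2*((-2 - 45) + 1)) = 1/(2*(-47 + 1)) = (½)/(-46) = (½)*(-1/46) = -1/92)
(k(0) - r(B))² = ((-2 - 1*0) - 1*(-1/92))² = ((-2 + 0) + 1/92)² = (-2 + 1/92)² = (-183/92)² = 33489/8464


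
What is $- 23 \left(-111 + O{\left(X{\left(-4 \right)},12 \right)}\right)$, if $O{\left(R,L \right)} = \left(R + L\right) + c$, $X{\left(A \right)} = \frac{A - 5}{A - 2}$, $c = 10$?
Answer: $\frac{4025}{2} \approx 2012.5$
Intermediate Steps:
$X{\left(A \right)} = \frac{-5 + A}{-2 + A}$
$O{\left(R,L \right)} = 10 + L + R$ ($O{\left(R,L \right)} = \left(R + L\right) + 10 = \left(L + R\right) + 10 = 10 + L + R$)
$- 23 \left(-111 + O{\left(X{\left(-4 \right)},12 \right)}\right) = - 23 \left(-111 + \left(10 + 12 + \frac{-5 - 4}{-2 - 4}\right)\right) = - 23 \left(-111 + \left(10 + 12 + \frac{1}{-6} \left(-9\right)\right)\right) = - 23 \left(-111 + \left(10 + 12 - - \frac{3}{2}\right)\right) = - 23 \left(-111 + \left(10 + 12 + \frac{3}{2}\right)\right) = - 23 \left(-111 + \frac{47}{2}\right) = \left(-23\right) \left(- \frac{175}{2}\right) = \frac{4025}{2}$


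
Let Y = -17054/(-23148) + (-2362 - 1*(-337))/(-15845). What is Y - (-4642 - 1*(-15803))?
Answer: -409331515433/36678006 ≈ -11160.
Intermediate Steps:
Y = 31709533/36678006 (Y = -17054*(-1/23148) + (-2362 + 337)*(-1/15845) = 8527/11574 - 2025*(-1/15845) = 8527/11574 + 405/3169 = 31709533/36678006 ≈ 0.86454)
Y - (-4642 - 1*(-15803)) = 31709533/36678006 - (-4642 - 1*(-15803)) = 31709533/36678006 - (-4642 + 15803) = 31709533/36678006 - 1*11161 = 31709533/36678006 - 11161 = -409331515433/36678006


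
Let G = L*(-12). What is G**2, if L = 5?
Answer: 3600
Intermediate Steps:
G = -60 (G = 5*(-12) = -60)
G**2 = (-60)**2 = 3600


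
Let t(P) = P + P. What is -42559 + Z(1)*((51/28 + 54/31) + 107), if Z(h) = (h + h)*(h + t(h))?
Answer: -18182699/434 ≈ -41896.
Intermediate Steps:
t(P) = 2*P
Z(h) = 6*h² (Z(h) = (h + h)*(h + 2*h) = (2*h)*(3*h) = 6*h²)
-42559 + Z(1)*((51/28 + 54/31) + 107) = -42559 + (6*1²)*((51/28 + 54/31) + 107) = -42559 + (6*1)*((51*(1/28) + 54*(1/31)) + 107) = -42559 + 6*((51/28 + 54/31) + 107) = -42559 + 6*(3093/868 + 107) = -42559 + 6*(95969/868) = -42559 + 287907/434 = -18182699/434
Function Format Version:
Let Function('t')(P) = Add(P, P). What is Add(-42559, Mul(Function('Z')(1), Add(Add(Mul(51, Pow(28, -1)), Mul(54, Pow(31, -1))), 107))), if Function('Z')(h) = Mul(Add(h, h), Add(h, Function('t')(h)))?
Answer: Rational(-18182699, 434) ≈ -41896.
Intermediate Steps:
Function('t')(P) = Mul(2, P)
Function('Z')(h) = Mul(6, Pow(h, 2)) (Function('Z')(h) = Mul(Add(h, h), Add(h, Mul(2, h))) = Mul(Mul(2, h), Mul(3, h)) = Mul(6, Pow(h, 2)))
Add(-42559, Mul(Function('Z')(1), Add(Add(Mul(51, Pow(28, -1)), Mul(54, Pow(31, -1))), 107))) = Add(-42559, Mul(Mul(6, Pow(1, 2)), Add(Add(Mul(51, Pow(28, -1)), Mul(54, Pow(31, -1))), 107))) = Add(-42559, Mul(Mul(6, 1), Add(Add(Mul(51, Rational(1, 28)), Mul(54, Rational(1, 31))), 107))) = Add(-42559, Mul(6, Add(Add(Rational(51, 28), Rational(54, 31)), 107))) = Add(-42559, Mul(6, Add(Rational(3093, 868), 107))) = Add(-42559, Mul(6, Rational(95969, 868))) = Add(-42559, Rational(287907, 434)) = Rational(-18182699, 434)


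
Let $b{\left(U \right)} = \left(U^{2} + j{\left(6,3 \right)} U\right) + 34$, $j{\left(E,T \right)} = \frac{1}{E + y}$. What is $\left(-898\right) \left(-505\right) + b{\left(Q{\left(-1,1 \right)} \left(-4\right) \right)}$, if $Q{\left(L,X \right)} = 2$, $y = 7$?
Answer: $\frac{5896636}{13} \approx 4.5359 \cdot 10^{5}$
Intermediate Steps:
$j{\left(E,T \right)} = \frac{1}{7 + E}$ ($j{\left(E,T \right)} = \frac{1}{E + 7} = \frac{1}{7 + E}$)
$b{\left(U \right)} = 34 + U^{2} + \frac{U}{13}$ ($b{\left(U \right)} = \left(U^{2} + \frac{U}{7 + 6}\right) + 34 = \left(U^{2} + \frac{U}{13}\right) + 34 = 34 + U^{2} + \frac{U}{13}$)
$\left(-898\right) \left(-505\right) + b{\left(Q{\left(-1,1 \right)} \left(-4\right) \right)} = \left(-898\right) \left(-505\right) + \left(34 + \left(2 \left(-4\right)\right)^{2} + \frac{2 \left(-4\right)}{13}\right) = 453490 + \left(34 + \left(-8\right)^{2} + \frac{1}{13} \left(-8\right)\right) = 453490 + \left(34 + 64 - \frac{8}{13}\right) = 453490 + \frac{1266}{13} = \frac{5896636}{13}$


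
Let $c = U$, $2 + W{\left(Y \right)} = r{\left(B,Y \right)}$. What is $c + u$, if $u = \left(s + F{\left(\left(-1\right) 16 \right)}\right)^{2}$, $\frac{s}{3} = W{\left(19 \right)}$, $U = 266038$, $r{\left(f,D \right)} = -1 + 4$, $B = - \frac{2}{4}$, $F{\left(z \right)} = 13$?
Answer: $266294$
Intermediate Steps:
$B = - \frac{1}{2}$ ($B = \left(-2\right) \frac{1}{4} = - \frac{1}{2} \approx -0.5$)
$r{\left(f,D \right)} = 3$
$W{\left(Y \right)} = 1$ ($W{\left(Y \right)} = -2 + 3 = 1$)
$s = 3$ ($s = 3 \cdot 1 = 3$)
$u = 256$ ($u = \left(3 + 13\right)^{2} = 16^{2} = 256$)
$c = 266038$
$c + u = 266038 + 256 = 266294$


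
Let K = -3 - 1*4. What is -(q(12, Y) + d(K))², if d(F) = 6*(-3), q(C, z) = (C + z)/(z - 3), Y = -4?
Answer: -17956/49 ≈ -366.45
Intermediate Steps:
q(C, z) = (C + z)/(-3 + z)
K = -7 (K = -3 - 4 = -7)
d(F) = -18
-(q(12, Y) + d(K))² = -((12 - 4)/(-3 - 4) - 18)² = -(8/(-7) - 18)² = -(-⅐*8 - 18)² = -(-8/7 - 18)² = -(-134/7)² = -1*17956/49 = -17956/49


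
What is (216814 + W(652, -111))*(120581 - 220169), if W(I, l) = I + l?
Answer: -21645949740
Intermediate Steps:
(216814 + W(652, -111))*(120581 - 220169) = (216814 + (652 - 111))*(120581 - 220169) = (216814 + 541)*(-99588) = 217355*(-99588) = -21645949740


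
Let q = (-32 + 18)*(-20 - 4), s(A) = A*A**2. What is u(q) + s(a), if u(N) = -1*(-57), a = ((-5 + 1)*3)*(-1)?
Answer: 1785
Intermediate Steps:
a = 12 (a = -4*3*(-1) = -12*(-1) = 12)
s(A) = A**3
q = 336 (q = -14*(-24) = 336)
u(N) = 57
u(q) + s(a) = 57 + 12**3 = 57 + 1728 = 1785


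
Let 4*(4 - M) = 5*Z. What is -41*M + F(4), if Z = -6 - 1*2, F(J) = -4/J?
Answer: -575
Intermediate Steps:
Z = -8 (Z = -6 - 2 = -8)
M = 14 (M = 4 - 5*(-8)/4 = 4 - ¼*(-40) = 4 + 10 = 14)
-41*M + F(4) = -41*14 - 4/4 = -574 - 4*¼ = -574 - 1 = -575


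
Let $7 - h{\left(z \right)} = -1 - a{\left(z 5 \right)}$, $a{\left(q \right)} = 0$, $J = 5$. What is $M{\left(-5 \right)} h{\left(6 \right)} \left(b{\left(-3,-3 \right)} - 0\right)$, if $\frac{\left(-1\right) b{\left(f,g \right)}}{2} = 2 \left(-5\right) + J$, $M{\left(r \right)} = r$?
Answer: $-400$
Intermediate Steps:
$h{\left(z \right)} = 8$ ($h{\left(z \right)} = 7 - \left(-1 - 0\right) = 7 - \left(-1 + 0\right) = 7 - -1 = 7 + 1 = 8$)
$b{\left(f,g \right)} = 10$ ($b{\left(f,g \right)} = - 2 \left(2 \left(-5\right) + 5\right) = - 2 \left(-10 + 5\right) = \left(-2\right) \left(-5\right) = 10$)
$M{\left(-5 \right)} h{\left(6 \right)} \left(b{\left(-3,-3 \right)} - 0\right) = \left(-5\right) 8 \left(10 - 0\right) = - 40 \left(10 + 0\right) = \left(-40\right) 10 = -400$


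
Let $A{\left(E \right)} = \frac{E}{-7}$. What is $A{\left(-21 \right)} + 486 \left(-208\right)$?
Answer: $-101085$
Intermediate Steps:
$A{\left(E \right)} = - \frac{E}{7}$ ($A{\left(E \right)} = E \left(- \frac{1}{7}\right) = - \frac{E}{7}$)
$A{\left(-21 \right)} + 486 \left(-208\right) = \left(- \frac{1}{7}\right) \left(-21\right) + 486 \left(-208\right) = 3 - 101088 = -101085$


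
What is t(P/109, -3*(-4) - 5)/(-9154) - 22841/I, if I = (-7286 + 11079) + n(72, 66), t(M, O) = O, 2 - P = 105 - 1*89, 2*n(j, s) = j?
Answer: -29873331/5007238 ≈ -5.9660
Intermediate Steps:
n(j, s) = j/2
P = -14 (P = 2 - (105 - 1*89) = 2 - (105 - 89) = 2 - 1*16 = 2 - 16 = -14)
I = 3829 (I = (-7286 + 11079) + (½)*72 = 3793 + 36 = 3829)
t(P/109, -3*(-4) - 5)/(-9154) - 22841/I = (-3*(-4) - 5)/(-9154) - 22841/3829 = (12 - 5)*(-1/9154) - 22841*1/3829 = 7*(-1/9154) - 3263/547 = -7/9154 - 3263/547 = -29873331/5007238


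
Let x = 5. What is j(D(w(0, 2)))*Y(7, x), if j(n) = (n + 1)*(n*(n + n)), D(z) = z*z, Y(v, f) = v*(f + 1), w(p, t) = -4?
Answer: 365568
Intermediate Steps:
Y(v, f) = v*(1 + f)
D(z) = z²
j(n) = 2*n²*(1 + n) (j(n) = (1 + n)*(n*(2*n)) = (1 + n)*(2*n²) = 2*n²*(1 + n))
j(D(w(0, 2)))*Y(7, x) = (2*((-4)²)²*(1 + (-4)²))*(7*(1 + 5)) = (2*16²*(1 + 16))*(7*6) = (2*256*17)*42 = 8704*42 = 365568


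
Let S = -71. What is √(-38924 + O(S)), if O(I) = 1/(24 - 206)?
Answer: I*√1289318758/182 ≈ 197.29*I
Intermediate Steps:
O(I) = -1/182 (O(I) = 1/(-182) = -1/182)
√(-38924 + O(S)) = √(-38924 - 1/182) = √(-7084169/182) = I*√1289318758/182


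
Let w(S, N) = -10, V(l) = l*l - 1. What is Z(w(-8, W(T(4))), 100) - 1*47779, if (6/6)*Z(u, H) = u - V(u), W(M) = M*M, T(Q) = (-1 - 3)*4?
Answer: -47888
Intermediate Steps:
V(l) = -1 + l² (V(l) = l² - 1 = -1 + l²)
T(Q) = -16 (T(Q) = -4*4 = -16)
W(M) = M²
Z(u, H) = 1 + u - u² (Z(u, H) = u - (-1 + u²) = u + (1 - u²) = 1 + u - u²)
Z(w(-8, W(T(4))), 100) - 1*47779 = (1 - 10 - 1*(-10)²) - 1*47779 = (1 - 10 - 1*100) - 47779 = (1 - 10 - 100) - 47779 = -109 - 47779 = -47888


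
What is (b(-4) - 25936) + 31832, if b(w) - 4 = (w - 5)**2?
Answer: 5981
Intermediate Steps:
b(w) = 4 + (-5 + w)**2 (b(w) = 4 + (w - 5)**2 = 4 + (-5 + w)**2)
(b(-4) - 25936) + 31832 = ((4 + (-5 - 4)**2) - 25936) + 31832 = ((4 + (-9)**2) - 25936) + 31832 = ((4 + 81) - 25936) + 31832 = (85 - 25936) + 31832 = -25851 + 31832 = 5981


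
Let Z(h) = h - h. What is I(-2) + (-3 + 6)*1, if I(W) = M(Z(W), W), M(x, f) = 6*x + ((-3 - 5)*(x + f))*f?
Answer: -29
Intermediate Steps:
Z(h) = 0
M(x, f) = 6*x + f*(-8*f - 8*x) (M(x, f) = 6*x + (-8*(f + x))*f = 6*x + (-8*f - 8*x)*f = 6*x + f*(-8*f - 8*x))
I(W) = -8*W² (I(W) = -8*W² + 6*0 - 8*W*0 = -8*W² + 0 + 0 = -8*W²)
I(-2) + (-3 + 6)*1 = -8*(-2)² + (-3 + 6)*1 = -8*4 + 3*1 = -32 + 3 = -29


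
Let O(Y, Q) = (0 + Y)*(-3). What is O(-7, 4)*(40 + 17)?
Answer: 1197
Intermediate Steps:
O(Y, Q) = -3*Y (O(Y, Q) = Y*(-3) = -3*Y)
O(-7, 4)*(40 + 17) = (-3*(-7))*(40 + 17) = 21*57 = 1197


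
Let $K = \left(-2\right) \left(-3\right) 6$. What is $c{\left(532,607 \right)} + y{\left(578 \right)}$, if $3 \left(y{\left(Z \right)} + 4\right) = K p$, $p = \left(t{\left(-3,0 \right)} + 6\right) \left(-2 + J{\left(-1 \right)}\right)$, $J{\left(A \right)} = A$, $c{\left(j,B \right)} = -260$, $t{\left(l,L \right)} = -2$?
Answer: $-408$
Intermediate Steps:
$K = 36$ ($K = 6 \cdot 6 = 36$)
$p = -12$ ($p = \left(-2 + 6\right) \left(-2 - 1\right) = 4 \left(-3\right) = -12$)
$y{\left(Z \right)} = -148$ ($y{\left(Z \right)} = -4 + \frac{36 \left(-12\right)}{3} = -4 + \frac{1}{3} \left(-432\right) = -4 - 144 = -148$)
$c{\left(532,607 \right)} + y{\left(578 \right)} = -260 - 148 = -408$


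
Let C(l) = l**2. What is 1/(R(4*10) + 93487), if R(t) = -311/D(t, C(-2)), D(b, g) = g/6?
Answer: 2/186041 ≈ 1.0750e-5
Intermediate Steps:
D(b, g) = g/6 (D(b, g) = g*(1/6) = g/6)
R(t) = -933/2 (R(t) = -311/((1/6)*(-2)**2) = -311/((1/6)*4) = -311/2/3 = -311*3/2 = -933/2)
1/(R(4*10) + 93487) = 1/(-933/2 + 93487) = 1/(186041/2) = 2/186041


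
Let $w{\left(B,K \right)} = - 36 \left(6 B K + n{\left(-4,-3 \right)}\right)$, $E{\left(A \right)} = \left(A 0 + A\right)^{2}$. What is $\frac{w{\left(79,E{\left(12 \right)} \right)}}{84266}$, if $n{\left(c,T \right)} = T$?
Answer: $- \frac{1228554}{42133} \approx -29.159$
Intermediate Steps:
$E{\left(A \right)} = A^{2}$ ($E{\left(A \right)} = \left(0 + A\right)^{2} = A^{2}$)
$w{\left(B,K \right)} = 108 - 216 B K$ ($w{\left(B,K \right)} = - 36 \left(6 B K - 3\right) = - 36 \left(-3 + 6 B K\right) = 108 - 216 B K$)
$\frac{w{\left(79,E{\left(12 \right)} \right)}}{84266} = \frac{108 - 17064 \cdot 12^{2}}{84266} = \left(108 - 17064 \cdot 144\right) \frac{1}{84266} = \left(108 - 2457216\right) \frac{1}{84266} = \left(-2457108\right) \frac{1}{84266} = - \frac{1228554}{42133}$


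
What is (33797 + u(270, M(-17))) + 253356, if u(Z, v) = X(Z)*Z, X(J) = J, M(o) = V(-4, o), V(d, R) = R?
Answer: 360053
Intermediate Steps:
M(o) = o
u(Z, v) = Z² (u(Z, v) = Z*Z = Z²)
(33797 + u(270, M(-17))) + 253356 = (33797 + 270²) + 253356 = (33797 + 72900) + 253356 = 106697 + 253356 = 360053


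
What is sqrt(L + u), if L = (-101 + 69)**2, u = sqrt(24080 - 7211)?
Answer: sqrt(1024 + sqrt(16869)) ≈ 33.969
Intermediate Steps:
u = sqrt(16869) ≈ 129.88
L = 1024 (L = (-32)**2 = 1024)
sqrt(L + u) = sqrt(1024 + sqrt(16869))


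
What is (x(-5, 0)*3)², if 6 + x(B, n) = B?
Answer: 1089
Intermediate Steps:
x(B, n) = -6 + B
(x(-5, 0)*3)² = ((-6 - 5)*3)² = (-11*3)² = (-33)² = 1089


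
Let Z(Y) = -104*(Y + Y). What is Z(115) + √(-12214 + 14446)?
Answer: -23920 + 6*√62 ≈ -23873.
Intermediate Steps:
Z(Y) = -208*Y
Z(115) + √(-12214 + 14446) = -208*115 + √(-12214 + 14446) = -23920 + √2232 = -23920 + 6*√62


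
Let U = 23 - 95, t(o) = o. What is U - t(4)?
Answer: -76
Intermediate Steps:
U = -72
U - t(4) = -72 - 1*4 = -72 - 4 = -76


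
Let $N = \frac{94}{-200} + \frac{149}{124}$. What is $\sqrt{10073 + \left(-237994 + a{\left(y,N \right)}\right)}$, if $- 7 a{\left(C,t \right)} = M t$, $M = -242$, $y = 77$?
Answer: $\frac{i \sqrt{5475194363}}{155} \approx 477.38 i$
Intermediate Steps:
$N = \frac{567}{775}$ ($N = 94 \left(- \frac{1}{200}\right) + 149 \cdot \frac{1}{124} = - \frac{47}{100} + \frac{149}{124} = \frac{567}{775} \approx 0.73161$)
$a{\left(C,t \right)} = \frac{242 t}{7}$ ($a{\left(C,t \right)} = - \frac{\left(-242\right) t}{7} = \frac{242 t}{7}$)
$\sqrt{10073 + \left(-237994 + a{\left(y,N \right)}\right)} = \sqrt{10073 + \left(-237994 + \frac{242}{7} \cdot \frac{567}{775}\right)} = \sqrt{10073 + \left(-237994 + \frac{19602}{775}\right)} = \sqrt{10073 - \frac{184425748}{775}} = \sqrt{- \frac{176619173}{775}} = \frac{i \sqrt{5475194363}}{155}$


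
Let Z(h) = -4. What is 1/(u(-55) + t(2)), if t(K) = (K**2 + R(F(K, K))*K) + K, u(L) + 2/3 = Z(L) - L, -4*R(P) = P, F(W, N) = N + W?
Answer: 3/163 ≈ 0.018405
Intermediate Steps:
R(P) = -P/4
u(L) = -14/3 - L (u(L) = -2/3 + (-4 - L) = -14/3 - L)
t(K) = K + K**2/2 (t(K) = (K**2 + (-(K + K)/4)*K) + K = (K**2 + (-K/2)*K) + K = (K**2 - K**2/2) + K = K**2/2 + K = K + K**2/2)
1/(u(-55) + t(2)) = 1/((-14/3 - 1*(-55)) + (1/2)*2*(2 + 2)) = 1/((-14/3 + 55) + (1/2)*2*4) = 1/(151/3 + 4) = 1/(163/3) = 3/163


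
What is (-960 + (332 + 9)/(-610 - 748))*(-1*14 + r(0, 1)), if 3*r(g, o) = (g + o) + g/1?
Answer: 53464861/4074 ≈ 13123.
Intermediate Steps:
r(g, o) = o/3 + 2*g/3 (r(g, o) = ((g + o) + g/1)/3 = ((g + o) + g*1)/3 = ((g + o) + g)/3 = (o + 2*g)/3 = o/3 + 2*g/3)
(-960 + (332 + 9)/(-610 - 748))*(-1*14 + r(0, 1)) = (-960 + (332 + 9)/(-610 - 748))*(-1*14 + ((⅓)*1 + (⅔)*0)) = (-960 + 341/(-1358))*(-14 + (⅓ + 0)) = (-960 + 341*(-1/1358))*(-14 + ⅓) = (-960 - 341/1358)*(-41/3) = -1304021/1358*(-41/3) = 53464861/4074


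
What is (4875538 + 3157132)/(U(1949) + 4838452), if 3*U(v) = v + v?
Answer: 12049005/7259627 ≈ 1.6597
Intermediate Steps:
U(v) = 2*v/3 (U(v) = (v + v)/3 = (2*v)/3 = 2*v/3)
(4875538 + 3157132)/(U(1949) + 4838452) = (4875538 + 3157132)/((⅔)*1949 + 4838452) = 8032670/(3898/3 + 4838452) = 8032670/(14519254/3) = 8032670*(3/14519254) = 12049005/7259627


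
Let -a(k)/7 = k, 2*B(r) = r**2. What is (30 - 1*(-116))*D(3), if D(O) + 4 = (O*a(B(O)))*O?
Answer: -41975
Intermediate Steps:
B(r) = r**2/2
a(k) = -7*k
D(O) = -4 - 7*O**4/2 (D(O) = -4 + (O*(-7*O**2/2))*O = -4 + (-7*O**3/2)*O = -4 - 7*O**4/2)
(30 - 1*(-116))*D(3) = (30 - 1*(-116))*(-4 - 7/2*3**4) = (30 + 116)*(-4 - 7/2*81) = 146*(-4 - 567/2) = 146*(-575/2) = -41975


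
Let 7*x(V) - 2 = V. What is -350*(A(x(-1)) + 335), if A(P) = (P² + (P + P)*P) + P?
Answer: -821250/7 ≈ -1.1732e+5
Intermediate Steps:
x(V) = 2/7 + V/7
A(P) = P + 3*P² (A(P) = (P² + (2*P)*P) + P = (P² + 2*P²) + P = 3*P² + P = P + 3*P²)
-350*(A(x(-1)) + 335) = -350*((2/7 + (⅐)*(-1))*(1 + 3*(2/7 + (⅐)*(-1))) + 335) = -350*((2/7 - ⅐)*(1 + 3*(2/7 - ⅐)) + 335) = -350*((1 + 3*(⅐))/7 + 335) = -350*((1 + 3/7)/7 + 335) = -350*((⅐)*(10/7) + 335) = -350*(10/49 + 335) = -350*16425/49 = -821250/7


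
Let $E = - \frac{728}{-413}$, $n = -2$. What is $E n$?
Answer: $- \frac{208}{59} \approx -3.5254$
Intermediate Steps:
$E = \frac{104}{59}$ ($E = \left(-728\right) \left(- \frac{1}{413}\right) = \frac{104}{59} \approx 1.7627$)
$E n = \frac{104}{59} \left(-2\right) = - \frac{208}{59}$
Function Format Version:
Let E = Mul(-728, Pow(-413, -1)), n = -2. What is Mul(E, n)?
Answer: Rational(-208, 59) ≈ -3.5254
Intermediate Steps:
E = Rational(104, 59) (E = Mul(-728, Rational(-1, 413)) = Rational(104, 59) ≈ 1.7627)
Mul(E, n) = Mul(Rational(104, 59), -2) = Rational(-208, 59)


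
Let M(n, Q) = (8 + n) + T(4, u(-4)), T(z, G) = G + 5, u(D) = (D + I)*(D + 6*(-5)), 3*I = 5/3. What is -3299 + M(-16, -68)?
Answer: -28664/9 ≈ -3184.9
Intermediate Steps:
I = 5/9 (I = (5/3)/3 = (5*(⅓))/3 = (⅓)*(5/3) = 5/9 ≈ 0.55556)
u(D) = (-30 + D)*(5/9 + D) (u(D) = (D + 5/9)*(D + 6*(-5)) = (5/9 + D)*(D - 30) = (5/9 + D)*(-30 + D) = (-30 + D)*(5/9 + D))
T(z, G) = 5 + G
M(n, Q) = 1171/9 + n (M(n, Q) = (8 + n) + (5 + (-50/3 + (-4)² - 265/9*(-4))) = (8 + n) + (5 + (-50/3 + 16 + 1060/9)) = (8 + n) + (5 + 1054/9) = (8 + n) + 1099/9 = 1171/9 + n)
-3299 + M(-16, -68) = -3299 + (1171/9 - 16) = -3299 + 1027/9 = -28664/9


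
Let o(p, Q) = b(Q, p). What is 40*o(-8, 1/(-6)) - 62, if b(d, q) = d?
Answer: -206/3 ≈ -68.667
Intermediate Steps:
o(p, Q) = Q
40*o(-8, 1/(-6)) - 62 = 40/(-6) - 62 = 40*(-⅙) - 62 = -20/3 - 62 = -206/3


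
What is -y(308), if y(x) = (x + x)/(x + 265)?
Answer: -616/573 ≈ -1.0750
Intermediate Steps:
y(x) = 2*x/(265 + x) (y(x) = (2*x)/(265 + x) = 2*x/(265 + x))
-y(308) = -2*308/(265 + 308) = -2*308/573 = -1*616/573 = -616/573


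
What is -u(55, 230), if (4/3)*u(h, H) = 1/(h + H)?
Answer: -1/380 ≈ -0.0026316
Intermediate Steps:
u(h, H) = 3/(4*(H + h)) (u(h, H) = 3/(4*(h + H)) = 3/(4*(H + h)))
-u(55, 230) = -3/(4*(230 + 55)) = -3/(4*285) = -1*1/380 = -1/380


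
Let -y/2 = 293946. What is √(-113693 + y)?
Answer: I*√701585 ≈ 837.61*I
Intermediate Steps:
y = -587892 (y = -2*293946 = -587892)
√(-113693 + y) = √(-113693 - 587892) = √(-701585) = I*√701585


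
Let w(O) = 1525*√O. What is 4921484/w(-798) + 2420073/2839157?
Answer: 2420073/2839157 - 2460742*I*√798/608475 ≈ 0.85239 - 114.24*I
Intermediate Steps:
4921484/w(-798) + 2420073/2839157 = 4921484/((1525*√(-798))) + 2420073/2839157 = 4921484/((1525*(I*√798))) + 2420073*(1/2839157) = 4921484/((1525*I*√798)) + 2420073/2839157 = 4921484*(-I*√798/1216950) + 2420073/2839157 = -2460742*I*√798/608475 + 2420073/2839157 = 2420073/2839157 - 2460742*I*√798/608475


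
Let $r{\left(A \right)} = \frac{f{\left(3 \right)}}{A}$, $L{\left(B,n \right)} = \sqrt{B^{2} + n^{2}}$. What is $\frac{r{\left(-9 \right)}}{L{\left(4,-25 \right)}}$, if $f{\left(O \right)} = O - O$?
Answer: $0$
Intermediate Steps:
$f{\left(O \right)} = 0$
$r{\left(A \right)} = 0$ ($r{\left(A \right)} = \frac{0}{A} = 0$)
$\frac{r{\left(-9 \right)}}{L{\left(4,-25 \right)}} = \frac{0}{\sqrt{4^{2} + \left(-25\right)^{2}}} = \frac{0}{\sqrt{16 + 625}} = \frac{0}{\sqrt{641}} = 0 \frac{\sqrt{641}}{641} = 0$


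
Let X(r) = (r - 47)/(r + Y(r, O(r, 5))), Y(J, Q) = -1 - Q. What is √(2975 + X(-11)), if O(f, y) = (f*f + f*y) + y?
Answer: √20499589/83 ≈ 54.550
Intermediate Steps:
O(f, y) = y + f² + f*y (O(f, y) = (f² + f*y) + y = y + f² + f*y)
X(r) = (-47 + r)/(-6 - r² - 4*r) (X(r) = (r - 47)/(r + (-1 - (5 + r² + r*5))) = (-47 + r)/(r + (-1 - (5 + r² + 5*r))) = (-47 + r)/(r + (-1 + (-5 - r² - 5*r))) = (-47 + r)/(r + (-6 - r² - 5*r)) = (-47 + r)/(-6 - r² - 4*r))
√(2975 + X(-11)) = √(2975 + (47 - 1*(-11))/(6 + (-11)² + 4*(-11))) = √(2975 + (47 + 11)/(6 + 121 - 44)) = √(2975 + 58/83) = √(246983/83) = √20499589/83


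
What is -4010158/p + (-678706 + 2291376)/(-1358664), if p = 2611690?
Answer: -2415062855303/887102295540 ≈ -2.7224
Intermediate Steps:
-4010158/p + (-678706 + 2291376)/(-1358664) = -4010158/2611690 + (-678706 + 2291376)/(-1358664) = -4010158*1/2611690 + 1612670*(-1/1358664) = -2005079/1305845 - 806335/679332 = -2415062855303/887102295540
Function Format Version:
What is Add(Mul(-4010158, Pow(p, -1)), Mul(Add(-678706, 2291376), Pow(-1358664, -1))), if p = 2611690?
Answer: Rational(-2415062855303, 887102295540) ≈ -2.7224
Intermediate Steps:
Add(Mul(-4010158, Pow(p, -1)), Mul(Add(-678706, 2291376), Pow(-1358664, -1))) = Add(Mul(-4010158, Pow(2611690, -1)), Mul(Add(-678706, 2291376), Pow(-1358664, -1))) = Add(Mul(-4010158, Rational(1, 2611690)), Mul(1612670, Rational(-1, 1358664))) = Add(Rational(-2005079, 1305845), Rational(-806335, 679332)) = Rational(-2415062855303, 887102295540)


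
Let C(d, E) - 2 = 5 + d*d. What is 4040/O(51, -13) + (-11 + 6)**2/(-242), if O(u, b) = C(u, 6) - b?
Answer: 912155/634282 ≈ 1.4381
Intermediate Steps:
C(d, E) = 7 + d**2 (C(d, E) = 2 + (5 + d*d) = 2 + (5 + d**2) = 7 + d**2)
O(u, b) = 7 + u**2 - b (O(u, b) = (7 + u**2) - b = 7 + u**2 - b)
4040/O(51, -13) + (-11 + 6)**2/(-242) = 4040/(7 + 51**2 - 1*(-13)) + (-11 + 6)**2/(-242) = 4040/(7 + 2601 + 13) + (-5)**2*(-1/242) = 4040/2621 + 25*(-1/242) = 4040*(1/2621) - 25/242 = 4040/2621 - 25/242 = 912155/634282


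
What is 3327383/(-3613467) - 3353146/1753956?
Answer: -2992094299055/1056310354242 ≈ -2.8326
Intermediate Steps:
3327383/(-3613467) - 3353146/1753956 = 3327383*(-1/3613467) - 3353146*1/1753956 = -3327383/3613467 - 1676573/876978 = -2992094299055/1056310354242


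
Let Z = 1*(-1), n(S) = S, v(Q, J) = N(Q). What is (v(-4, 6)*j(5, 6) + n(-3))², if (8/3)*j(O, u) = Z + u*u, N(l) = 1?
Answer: 6561/64 ≈ 102.52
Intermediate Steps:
v(Q, J) = 1
Z = -1
j(O, u) = -3/8 + 3*u²/8 (j(O, u) = 3*(-1 + u*u)/8 = 3*(-1 + u²)/8 = -3/8 + 3*u²/8)
(v(-4, 6)*j(5, 6) + n(-3))² = (1*(-3/8 + (3/8)*6²) - 3)² = (1*(-3/8 + (3/8)*36) - 3)² = (1*(-3/8 + 27/2) - 3)² = (1*(105/8) - 3)² = (105/8 - 3)² = (81/8)² = 6561/64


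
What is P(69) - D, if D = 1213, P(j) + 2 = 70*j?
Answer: 3615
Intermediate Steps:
P(j) = -2 + 70*j
P(69) - D = (-2 + 70*69) - 1*1213 = (-2 + 4830) - 1213 = 4828 - 1213 = 3615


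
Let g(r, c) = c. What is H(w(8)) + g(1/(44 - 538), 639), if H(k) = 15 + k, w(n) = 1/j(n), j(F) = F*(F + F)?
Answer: 83713/128 ≈ 654.01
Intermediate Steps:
j(F) = 2*F² (j(F) = F*(2*F) = 2*F²)
w(n) = 1/(2*n²)
H(w(8)) + g(1/(44 - 538), 639) = (15 + (½)/8²) + 639 = (15 + (½)*(1/64)) + 639 = (15 + 1/128) + 639 = 1921/128 + 639 = 83713/128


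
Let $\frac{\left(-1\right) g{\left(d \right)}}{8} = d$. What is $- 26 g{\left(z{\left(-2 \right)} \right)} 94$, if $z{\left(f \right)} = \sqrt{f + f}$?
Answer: $39104 i \approx 39104.0 i$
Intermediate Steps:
$z{\left(f \right)} = \sqrt{2} \sqrt{f}$ ($z{\left(f \right)} = \sqrt{2 f} = \sqrt{2} \sqrt{f}$)
$g{\left(d \right)} = - 8 d$
$- 26 g{\left(z{\left(-2 \right)} \right)} 94 = - 26 \left(- 8 \sqrt{2} \sqrt{-2}\right) 94 = - 26 \left(- 8 \sqrt{2} i \sqrt{2}\right) 94 = - 26 \left(- 8 \cdot 2 i\right) 94 = - 26 \left(- 16 i\right) 94 = 416 i 94 = 39104 i$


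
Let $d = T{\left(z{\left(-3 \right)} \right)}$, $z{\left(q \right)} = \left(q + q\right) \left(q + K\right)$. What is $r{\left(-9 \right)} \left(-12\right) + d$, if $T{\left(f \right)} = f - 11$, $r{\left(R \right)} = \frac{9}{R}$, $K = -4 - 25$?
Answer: $193$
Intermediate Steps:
$K = -29$ ($K = -4 - 25 = -29$)
$z{\left(q \right)} = 2 q \left(-29 + q\right)$ ($z{\left(q \right)} = \left(q + q\right) \left(q - 29\right) = 2 q \left(-29 + q\right)$)
$T{\left(f \right)} = -11 + f$ ($T{\left(f \right)} = f - 11 = -11 + f$)
$d = 181$ ($d = -11 + 2 \left(-3\right) \left(-29 - 3\right) = -11 + 2 \left(-3\right) \left(-32\right) = -11 + 192 = 181$)
$r{\left(-9 \right)} \left(-12\right) + d = \frac{9}{-9} \left(-12\right) + 181 = 9 \left(- \frac{1}{9}\right) \left(-12\right) + 181 = \left(-1\right) \left(-12\right) + 181 = 12 + 181 = 193$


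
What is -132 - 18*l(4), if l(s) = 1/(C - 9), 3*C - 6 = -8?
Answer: -3774/29 ≈ -130.14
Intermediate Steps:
C = -⅔ (C = 2 + (⅓)*(-8) = 2 - 8/3 = -⅔ ≈ -0.66667)
l(s) = -3/29 (l(s) = 1/(-⅔ - 9) = 1/(-29/3) = -3/29)
-132 - 18*l(4) = -132 - 18*(-3/29) = -132 + 54/29 = -3774/29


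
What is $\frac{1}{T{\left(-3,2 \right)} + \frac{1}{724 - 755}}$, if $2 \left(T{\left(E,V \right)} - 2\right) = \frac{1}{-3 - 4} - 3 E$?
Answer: $\frac{217}{1388} \approx 0.15634$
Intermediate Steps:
$T{\left(E,V \right)} = \frac{27}{14} - \frac{3 E}{2}$ ($T{\left(E,V \right)} = 2 + \frac{\frac{1}{-3 - 4} - 3 E}{2} = 2 + \frac{\frac{1}{-7} - 3 E}{2} = 2 + \frac{- \frac{1}{7} - 3 E}{2} = 2 - \left(\frac{1}{14} + \frac{3 E}{2}\right) = \frac{27}{14} - \frac{3 E}{2}$)
$\frac{1}{T{\left(-3,2 \right)} + \frac{1}{724 - 755}} = \frac{1}{\left(\frac{27}{14} - - \frac{9}{2}\right) + \frac{1}{724 - 755}} = \frac{1}{\left(\frac{27}{14} + \frac{9}{2}\right) + \frac{1}{-31}} = \frac{1}{\frac{45}{7} - \frac{1}{31}} = \frac{1}{\frac{1388}{217}} = \frac{217}{1388}$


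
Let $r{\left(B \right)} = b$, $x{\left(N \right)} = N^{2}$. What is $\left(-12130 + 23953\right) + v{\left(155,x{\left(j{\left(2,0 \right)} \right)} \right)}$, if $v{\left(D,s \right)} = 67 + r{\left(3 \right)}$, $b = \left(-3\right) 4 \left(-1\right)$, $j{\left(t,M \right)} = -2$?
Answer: $11902$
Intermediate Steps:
$b = 12$ ($b = \left(-12\right) \left(-1\right) = 12$)
$r{\left(B \right)} = 12$
$v{\left(D,s \right)} = 79$ ($v{\left(D,s \right)} = 67 + 12 = 79$)
$\left(-12130 + 23953\right) + v{\left(155,x{\left(j{\left(2,0 \right)} \right)} \right)} = \left(-12130 + 23953\right) + 79 = 11823 + 79 = 11902$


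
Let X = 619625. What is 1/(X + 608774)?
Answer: 1/1228399 ≈ 8.1407e-7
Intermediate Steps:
1/(X + 608774) = 1/(619625 + 608774) = 1/1228399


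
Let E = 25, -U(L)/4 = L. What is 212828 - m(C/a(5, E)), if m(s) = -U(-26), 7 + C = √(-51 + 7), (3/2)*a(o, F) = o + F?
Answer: 212932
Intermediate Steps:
U(L) = -4*L
a(o, F) = 2*F/3 + 2*o/3 (a(o, F) = 2*(o + F)/3 = 2*(F + o)/3 = 2*F/3 + 2*o/3)
C = -7 + 2*I*√11 (C = -7 + √(-51 + 7) = -7 + √(-44) = -7 + 2*I*√11 ≈ -7.0 + 6.6332*I)
m(s) = -104 (m(s) = -(-4)*(-26) = -1*104 = -104)
212828 - m(C/a(5, E)) = 212828 - 1*(-104) = 212828 + 104 = 212932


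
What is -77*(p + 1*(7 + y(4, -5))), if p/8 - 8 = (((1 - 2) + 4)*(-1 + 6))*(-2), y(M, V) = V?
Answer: 13398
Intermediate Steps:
p = -176 (p = 64 + 8*((((1 - 2) + 4)*(-1 + 6))*(-2)) = 64 + 8*(((-1 + 4)*5)*(-2)) = 64 + 8*((3*5)*(-2)) = 64 + 8*(15*(-2)) = 64 + 8*(-30) = 64 - 240 = -176)
-77*(p + 1*(7 + y(4, -5))) = -77*(-176 + 1*(7 - 5)) = -77*(-176 + 1*2) = -77*(-176 + 2) = -77*(-174) = 13398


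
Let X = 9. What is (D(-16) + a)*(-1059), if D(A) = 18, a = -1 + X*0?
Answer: -18003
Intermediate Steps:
a = -1 (a = -1 + 9*0 = -1 + 0 = -1)
(D(-16) + a)*(-1059) = (18 - 1)*(-1059) = 17*(-1059) = -18003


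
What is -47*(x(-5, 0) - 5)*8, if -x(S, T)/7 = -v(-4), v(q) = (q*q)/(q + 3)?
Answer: 43992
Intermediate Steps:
v(q) = q**2/(3 + q)
x(S, T) = -112 (x(S, T) = -(-7)*(-4)**2/(3 - 4) = -(-7)*16/(-1) = -(-7)*16*(-1) = -(-7)*(-16) = -7*16 = -112)
-47*(x(-5, 0) - 5)*8 = -47*(-112 - 5)*8 = -(-5499)*8 = -47*(-936) = 43992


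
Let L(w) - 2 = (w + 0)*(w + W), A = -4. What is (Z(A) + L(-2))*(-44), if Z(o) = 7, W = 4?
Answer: -220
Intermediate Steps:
L(w) = 2 + w*(4 + w) (L(w) = 2 + (w + 0)*(w + 4) = 2 + w*(4 + w))
(Z(A) + L(-2))*(-44) = (7 + (2 + (-2)² + 4*(-2)))*(-44) = (7 + (2 + 4 - 8))*(-44) = (7 - 2)*(-44) = 5*(-44) = -220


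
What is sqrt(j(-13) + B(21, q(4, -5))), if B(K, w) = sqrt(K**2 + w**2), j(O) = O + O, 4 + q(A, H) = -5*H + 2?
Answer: sqrt(-26 + sqrt(970)) ≈ 2.2682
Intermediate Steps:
q(A, H) = -2 - 5*H (q(A, H) = -4 + (-5*H + 2) = -4 + (2 - 5*H) = -2 - 5*H)
j(O) = 2*O
sqrt(j(-13) + B(21, q(4, -5))) = sqrt(2*(-13) + sqrt(21**2 + (-2 - 5*(-5))**2)) = sqrt(-26 + sqrt(441 + (-2 + 25)**2)) = sqrt(-26 + sqrt(441 + 23**2)) = sqrt(-26 + sqrt(441 + 529)) = sqrt(-26 + sqrt(970))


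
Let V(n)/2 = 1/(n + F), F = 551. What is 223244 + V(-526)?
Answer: 5581102/25 ≈ 2.2324e+5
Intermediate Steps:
V(n) = 2/(551 + n) (V(n) = 2/(n + 551) = 2/(551 + n))
223244 + V(-526) = 223244 + 2/(551 - 526) = 223244 + 2/25 = 5581102/25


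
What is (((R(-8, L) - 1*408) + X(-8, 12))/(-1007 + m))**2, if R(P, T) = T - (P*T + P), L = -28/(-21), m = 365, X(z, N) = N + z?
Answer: 4096/11449 ≈ 0.35776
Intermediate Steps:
L = 4/3 (L = -28*(-1/21) = 4/3 ≈ 1.3333)
R(P, T) = T - P - P*T (R(P, T) = T - (P + P*T) = T + (-P - P*T) = T - P - P*T)
(((R(-8, L) - 1*408) + X(-8, 12))/(-1007 + m))**2 = ((((4/3 - 1*(-8) - 1*(-8)*4/3) - 1*408) + (12 - 8))/(-1007 + 365))**2 = ((((4/3 + 8 + 32/3) - 408) + 4)/(-642))**2 = (((20 - 408) + 4)*(-1/642))**2 = ((-388 + 4)*(-1/642))**2 = (-384*(-1/642))**2 = (64/107)**2 = 4096/11449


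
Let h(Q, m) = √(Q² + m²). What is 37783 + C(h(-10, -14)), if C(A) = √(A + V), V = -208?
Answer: 37783 + √(-208 + 2*√74) ≈ 37783.0 + 13.813*I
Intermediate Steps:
C(A) = √(-208 + A) (C(A) = √(A - 208) = √(-208 + A))
37783 + C(h(-10, -14)) = 37783 + √(-208 + √((-10)² + (-14)²)) = 37783 + √(-208 + √(100 + 196)) = 37783 + √(-208 + √296) = 37783 + √(-208 + 2*√74)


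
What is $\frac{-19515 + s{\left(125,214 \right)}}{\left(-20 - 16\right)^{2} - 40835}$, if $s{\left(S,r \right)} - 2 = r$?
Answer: $\frac{19299}{39539} \approx 0.4881$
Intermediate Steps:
$s{\left(S,r \right)} = 2 + r$
$\frac{-19515 + s{\left(125,214 \right)}}{\left(-20 - 16\right)^{2} - 40835} = \frac{-19515 + \left(2 + 214\right)}{\left(-20 - 16\right)^{2} - 40835} = \frac{-19515 + 216}{\left(-36\right)^{2} - 40835} = - \frac{19299}{1296 - 40835} = - \frac{19299}{-39539} = \left(-19299\right) \left(- \frac{1}{39539}\right) = \frac{19299}{39539}$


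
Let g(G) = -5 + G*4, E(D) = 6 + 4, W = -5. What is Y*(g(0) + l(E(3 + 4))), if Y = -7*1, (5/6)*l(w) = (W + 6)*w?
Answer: -49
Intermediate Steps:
E(D) = 10
g(G) = -5 + 4*G
l(w) = 6*w/5 (l(w) = 6*((-5 + 6)*w)/5 = 6*(1*w)/5 = 6*w/5)
Y = -7
Y*(g(0) + l(E(3 + 4))) = -7*((-5 + 4*0) + (6/5)*10) = -7*((-5 + 0) + 12) = -7*(-5 + 12) = -7*7 = -49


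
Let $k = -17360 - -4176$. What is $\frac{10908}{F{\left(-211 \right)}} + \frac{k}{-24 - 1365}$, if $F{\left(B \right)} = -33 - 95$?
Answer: $- \frac{3365915}{44448} \approx -75.727$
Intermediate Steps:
$F{\left(B \right)} = -128$ ($F{\left(B \right)} = -33 - 95 = -128$)
$k = -13184$ ($k = -17360 + 4176 = -13184$)
$\frac{10908}{F{\left(-211 \right)}} + \frac{k}{-24 - 1365} = \frac{10908}{-128} - \frac{13184}{-24 - 1365} = 10908 \left(- \frac{1}{128}\right) - \frac{13184}{-24 - 1365} = - \frac{2727}{32} - \frac{13184}{-1389} = - \frac{2727}{32} - - \frac{13184}{1389} = - \frac{2727}{32} + \frac{13184}{1389} = - \frac{3365915}{44448}$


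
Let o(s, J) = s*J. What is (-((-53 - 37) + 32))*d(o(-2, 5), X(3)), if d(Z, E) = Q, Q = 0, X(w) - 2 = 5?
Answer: 0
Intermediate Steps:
o(s, J) = J*s
X(w) = 7 (X(w) = 2 + 5 = 7)
d(Z, E) = 0
(-((-53 - 37) + 32))*d(o(-2, 5), X(3)) = -((-53 - 37) + 32)*0 = -(-90 + 32)*0 = -1*(-58)*0 = 58*0 = 0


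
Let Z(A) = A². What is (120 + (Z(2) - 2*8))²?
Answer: 11664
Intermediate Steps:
(120 + (Z(2) - 2*8))² = (120 + (2² - 2*8))² = (120 + (4 - 16))² = (120 - 12)² = 108² = 11664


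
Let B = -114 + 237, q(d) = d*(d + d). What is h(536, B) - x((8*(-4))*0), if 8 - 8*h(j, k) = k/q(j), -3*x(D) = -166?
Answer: -749268337/13790208 ≈ -54.333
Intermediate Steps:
q(d) = 2*d² (q(d) = d*(2*d) = 2*d²)
x(D) = 166/3 (x(D) = -⅓*(-166) = 166/3)
B = 123
h(j, k) = 1 - k/(16*j²) (h(j, k) = 1 - k/(8*(2*j²)) = 1 - k*1/(2*j²)/8 = 1 - k/(16*j²))
h(536, B) - x((8*(-4))*0) = (1 - 1/16*123/536²) - 1*166/3 = (1 - 1/16*123*1/287296) - 166/3 = (1 - 123/4596736) - 166/3 = 4596613/4596736 - 166/3 = -749268337/13790208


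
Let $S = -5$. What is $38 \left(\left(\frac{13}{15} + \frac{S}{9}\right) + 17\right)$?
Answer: $\frac{29602}{45} \approx 657.82$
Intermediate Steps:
$38 \left(\left(\frac{13}{15} + \frac{S}{9}\right) + 17\right) = 38 \left(\left(\frac{13}{15} - \frac{5}{9}\right) + 17\right) = 38 \left(\frac{14}{45} + 17\right) = 38 \cdot \frac{779}{45} = \frac{29602}{45}$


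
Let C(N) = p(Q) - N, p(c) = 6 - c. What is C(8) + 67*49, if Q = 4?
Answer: 3277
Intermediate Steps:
C(N) = 2 - N (C(N) = (6 - 1*4) - N = (6 - 4) - N = 2 - N)
C(8) + 67*49 = (2 - 1*8) + 67*49 = (2 - 8) + 3283 = -6 + 3283 = 3277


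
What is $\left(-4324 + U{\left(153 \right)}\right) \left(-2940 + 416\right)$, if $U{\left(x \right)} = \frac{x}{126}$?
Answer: $\frac{76374978}{7} \approx 1.0911 \cdot 10^{7}$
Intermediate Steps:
$U{\left(x \right)} = \frac{x}{126}$ ($U{\left(x \right)} = x \frac{1}{126} = \frac{x}{126}$)
$\left(-4324 + U{\left(153 \right)}\right) \left(-2940 + 416\right) = \left(-4324 + \frac{1}{126} \cdot 153\right) \left(-2940 + 416\right) = \left(-4324 + \frac{17}{14}\right) \left(-2524\right) = \left(- \frac{60519}{14}\right) \left(-2524\right) = \frac{76374978}{7}$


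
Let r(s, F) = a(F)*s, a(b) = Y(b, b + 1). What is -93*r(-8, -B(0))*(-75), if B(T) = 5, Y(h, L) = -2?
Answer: 111600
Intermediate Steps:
a(b) = -2
r(s, F) = -2*s
-93*r(-8, -B(0))*(-75) = -(-186)*(-8)*(-75) = -93*16*(-75) = -1488*(-75) = 111600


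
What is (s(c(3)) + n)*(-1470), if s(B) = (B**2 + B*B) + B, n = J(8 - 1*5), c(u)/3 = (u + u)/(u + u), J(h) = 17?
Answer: -55860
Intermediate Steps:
c(u) = 3 (c(u) = 3*((u + u)/(u + u)) = 3*((2*u)/((2*u))) = 3*((2*u)*(1/(2*u))) = 3*1 = 3)
n = 17
s(B) = B + 2*B**2 (s(B) = (B**2 + B**2) + B = 2*B**2 + B = B + 2*B**2)
(s(c(3)) + n)*(-1470) = (3*(1 + 2*3) + 17)*(-1470) = (3*(1 + 6) + 17)*(-1470) = (3*7 + 17)*(-1470) = (21 + 17)*(-1470) = 38*(-1470) = -55860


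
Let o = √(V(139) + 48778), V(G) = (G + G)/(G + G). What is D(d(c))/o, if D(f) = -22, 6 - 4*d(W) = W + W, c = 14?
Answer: -22*√48779/48779 ≈ -0.099611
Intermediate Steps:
V(G) = 1 (V(G) = (2*G)/((2*G)) = (2*G)*(1/(2*G)) = 1)
d(W) = 3/2 - W/2 (d(W) = 3/2 - (W + W)/4 = 3/2 - W/2)
o = √48779 (o = √(1 + 48778) = √48779 ≈ 220.86)
D(d(c))/o = -22*√48779/48779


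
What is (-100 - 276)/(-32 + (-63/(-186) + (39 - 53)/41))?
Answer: 955792/81351 ≈ 11.749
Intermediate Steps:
(-100 - 276)/(-32 + (-63/(-186) + (39 - 53)/41)) = -376/(-32 + (-63*(-1/186) - 14*1/41)) = -376/(-32 + (21/62 - 14/41)) = -376/(-32 - 7/2542) = -376/(-81351/2542) = -376*(-2542/81351) = 955792/81351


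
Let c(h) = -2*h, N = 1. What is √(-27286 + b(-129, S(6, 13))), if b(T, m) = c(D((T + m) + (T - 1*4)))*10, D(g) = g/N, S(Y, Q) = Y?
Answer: I*√22166 ≈ 148.88*I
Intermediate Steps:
D(g) = g (D(g) = g/1 = g*1 = g)
b(T, m) = 80 - 40*T - 20*m (b(T, m) = -2*((T + m) + (T - 1*4))*10 = -2*((T + m) + (T - 4))*10 = -2*((T + m) + (-4 + T))*10 = -2*(-4 + m + 2*T)*10 = (8 - 4*T - 2*m)*10 = 80 - 40*T - 20*m)
√(-27286 + b(-129, S(6, 13))) = √(-27286 + (80 - 40*(-129) - 20*6)) = √(-27286 + (80 + 5160 - 120)) = √(-27286 + 5120) = √(-22166) = I*√22166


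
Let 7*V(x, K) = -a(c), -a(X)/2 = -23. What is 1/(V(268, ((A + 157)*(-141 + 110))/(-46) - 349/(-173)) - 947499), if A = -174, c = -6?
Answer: -7/6632539 ≈ -1.0554e-6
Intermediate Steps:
a(X) = 46 (a(X) = -2*(-23) = 46)
V(x, K) = -46/7 (V(x, K) = (-1*46)/7 = (1/7)*(-46) = -46/7)
1/(V(268, ((A + 157)*(-141 + 110))/(-46) - 349/(-173)) - 947499) = 1/(-46/7 - 947499) = 1/(-6632539/7) = -7/6632539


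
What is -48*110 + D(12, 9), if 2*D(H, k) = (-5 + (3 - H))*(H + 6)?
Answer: -5406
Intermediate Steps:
D(H, k) = (-2 - H)*(6 + H)/2 (D(H, k) = ((-5 + (3 - H))*(H + 6))/2 = ((-2 - H)*(6 + H))/2 = (-2 - H)*(6 + H)/2)
-48*110 + D(12, 9) = -48*110 + (-6 - 4*12 - ½*12²) = -5280 + (-6 - 48 - ½*144) = -5280 + (-6 - 48 - 72) = -5280 - 126 = -5406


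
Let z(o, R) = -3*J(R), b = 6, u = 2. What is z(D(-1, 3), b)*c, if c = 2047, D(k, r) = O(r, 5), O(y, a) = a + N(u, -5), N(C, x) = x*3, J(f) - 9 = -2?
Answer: -42987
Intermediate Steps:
J(f) = 7 (J(f) = 9 - 2 = 7)
N(C, x) = 3*x
O(y, a) = -15 + a (O(y, a) = a + 3*(-5) = a - 15 = -15 + a)
D(k, r) = -10 (D(k, r) = -15 + 5 = -10)
z(o, R) = -21 (z(o, R) = -3*7 = -21)
z(D(-1, 3), b)*c = -21*2047 = -42987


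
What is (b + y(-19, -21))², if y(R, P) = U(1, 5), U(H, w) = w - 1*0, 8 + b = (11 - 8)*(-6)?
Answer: 441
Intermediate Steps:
b = -26 (b = -8 + (11 - 8)*(-6) = -8 + 3*(-6) = -8 - 18 = -26)
U(H, w) = w (U(H, w) = w + 0 = w)
y(R, P) = 5
(b + y(-19, -21))² = (-26 + 5)² = (-21)² = 441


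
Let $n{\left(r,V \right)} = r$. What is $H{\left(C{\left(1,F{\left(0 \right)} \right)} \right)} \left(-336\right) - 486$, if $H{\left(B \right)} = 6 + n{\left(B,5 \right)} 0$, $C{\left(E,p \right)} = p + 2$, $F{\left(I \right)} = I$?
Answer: $-2502$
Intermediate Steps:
$C{\left(E,p \right)} = 2 + p$
$H{\left(B \right)} = 6$ ($H{\left(B \right)} = 6 + B 0 = 6 + 0 = 6$)
$H{\left(C{\left(1,F{\left(0 \right)} \right)} \right)} \left(-336\right) - 486 = 6 \left(-336\right) - 486 = -2016 - 486 = -2502$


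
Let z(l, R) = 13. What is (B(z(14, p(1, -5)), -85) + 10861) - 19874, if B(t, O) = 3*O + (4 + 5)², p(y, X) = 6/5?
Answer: -9187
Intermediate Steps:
p(y, X) = 6/5 (p(y, X) = 6*(⅕) = 6/5)
B(t, O) = 81 + 3*O (B(t, O) = 3*O + 9² = 3*O + 81 = 81 + 3*O)
(B(z(14, p(1, -5)), -85) + 10861) - 19874 = ((81 + 3*(-85)) + 10861) - 19874 = ((81 - 255) + 10861) - 19874 = (-174 + 10861) - 19874 = 10687 - 19874 = -9187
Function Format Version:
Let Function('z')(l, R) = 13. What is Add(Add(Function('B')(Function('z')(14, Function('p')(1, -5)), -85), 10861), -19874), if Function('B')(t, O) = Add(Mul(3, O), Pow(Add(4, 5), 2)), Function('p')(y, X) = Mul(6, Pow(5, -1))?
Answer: -9187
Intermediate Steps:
Function('p')(y, X) = Rational(6, 5) (Function('p')(y, X) = Mul(6, Rational(1, 5)) = Rational(6, 5))
Function('B')(t, O) = Add(81, Mul(3, O)) (Function('B')(t, O) = Add(Mul(3, O), Pow(9, 2)) = Add(Mul(3, O), 81) = Add(81, Mul(3, O)))
Add(Add(Function('B')(Function('z')(14, Function('p')(1, -5)), -85), 10861), -19874) = Add(Add(Add(81, Mul(3, -85)), 10861), -19874) = Add(Add(Add(81, -255), 10861), -19874) = Add(Add(-174, 10861), -19874) = Add(10687, -19874) = -9187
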